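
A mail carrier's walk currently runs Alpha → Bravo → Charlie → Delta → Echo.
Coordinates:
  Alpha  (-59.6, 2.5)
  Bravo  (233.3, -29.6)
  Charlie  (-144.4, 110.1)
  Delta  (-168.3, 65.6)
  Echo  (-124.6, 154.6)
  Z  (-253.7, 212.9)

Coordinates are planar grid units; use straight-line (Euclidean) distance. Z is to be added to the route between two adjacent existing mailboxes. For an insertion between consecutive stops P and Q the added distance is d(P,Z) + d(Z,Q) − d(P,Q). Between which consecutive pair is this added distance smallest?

Added distance for inserting Z between each consecutive pair:
Alpha–Bravo: 535.6
Bravo–Charlie: 291.4
Charlie–Delta: 269.8
Delta–Echo: 212.8
Smallest added distance is 212.8, inserting between Delta and Echo.

between Delta and Echo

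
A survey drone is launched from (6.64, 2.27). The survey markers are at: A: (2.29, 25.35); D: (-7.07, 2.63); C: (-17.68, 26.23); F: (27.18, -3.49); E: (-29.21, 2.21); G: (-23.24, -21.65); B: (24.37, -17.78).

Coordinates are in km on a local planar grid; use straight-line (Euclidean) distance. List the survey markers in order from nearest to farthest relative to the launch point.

D, F, A, B, C, E, G

Computing each straight-line distance from (6.64, 2.27):
D (-7.07, 2.63): 13.7 km
F (27.18, -3.49): 21.3 km
A (2.29, 25.35): 23.5 km
B (24.37, -17.78): 26.8 km
C (-17.68, 26.23): 34.1 km
E (-29.21, 2.21): 35.9 km
G (-23.24, -21.65): 38.3 km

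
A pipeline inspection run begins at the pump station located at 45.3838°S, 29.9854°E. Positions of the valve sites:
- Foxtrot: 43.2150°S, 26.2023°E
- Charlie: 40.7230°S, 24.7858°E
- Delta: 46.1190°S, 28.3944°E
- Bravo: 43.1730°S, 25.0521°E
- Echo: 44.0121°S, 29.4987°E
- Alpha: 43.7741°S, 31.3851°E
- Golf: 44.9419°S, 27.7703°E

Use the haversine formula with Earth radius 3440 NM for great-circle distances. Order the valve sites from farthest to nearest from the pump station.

Charlie, Bravo, Foxtrot, Alpha, Golf, Echo, Delta

Distances from the pump station:
Charlie 40.7230°S, 24.7858°E: 360.9 NM
Bravo 43.1730°S, 25.0521°E: 250.1 NM
Foxtrot 43.2150°S, 26.2023°E: 208.2 NM
Alpha 43.7741°S, 31.3851°E: 113.7 NM
Golf 44.9419°S, 27.7703°E: 97.4 NM
Echo 44.0121°S, 29.4987°E: 84.9 NM
Delta 46.1190°S, 28.3944°E: 79.9 NM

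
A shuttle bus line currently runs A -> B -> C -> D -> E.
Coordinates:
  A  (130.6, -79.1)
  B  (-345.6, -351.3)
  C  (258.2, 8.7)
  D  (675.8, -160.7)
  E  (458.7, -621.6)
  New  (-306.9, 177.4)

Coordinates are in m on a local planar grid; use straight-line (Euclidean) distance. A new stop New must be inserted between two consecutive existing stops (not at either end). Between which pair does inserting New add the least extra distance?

between B and C

Added distance for inserting New between each consecutive pair:
A–B: 488.8 m
B–C: 416.9 m
C–D: 1178.3 m
D–E: 1636.4 m
Smallest added distance is 416.9 m, inserting between B and C.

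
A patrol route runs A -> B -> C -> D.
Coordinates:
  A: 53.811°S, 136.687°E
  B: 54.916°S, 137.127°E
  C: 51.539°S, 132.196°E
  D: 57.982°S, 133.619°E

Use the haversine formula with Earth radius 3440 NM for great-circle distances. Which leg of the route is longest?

C–D

Leg distances:
A→B: 68.1 NM
B→C: 269.2 NM
C→D: 389.9 NM
The longest leg is C–D at 389.9 NM.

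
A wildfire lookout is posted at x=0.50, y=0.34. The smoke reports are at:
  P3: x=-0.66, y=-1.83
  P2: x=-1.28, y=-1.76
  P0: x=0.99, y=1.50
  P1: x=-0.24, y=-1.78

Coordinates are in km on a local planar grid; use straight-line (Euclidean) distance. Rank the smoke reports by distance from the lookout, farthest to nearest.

Distances from the lookout:
P2 x=-1.28, y=-1.76: 2.8 km
P3 x=-0.66, y=-1.83: 2.5 km
P1 x=-0.24, y=-1.78: 2.2 km
P0 x=0.99, y=1.50: 1.3 km

P2, P3, P1, P0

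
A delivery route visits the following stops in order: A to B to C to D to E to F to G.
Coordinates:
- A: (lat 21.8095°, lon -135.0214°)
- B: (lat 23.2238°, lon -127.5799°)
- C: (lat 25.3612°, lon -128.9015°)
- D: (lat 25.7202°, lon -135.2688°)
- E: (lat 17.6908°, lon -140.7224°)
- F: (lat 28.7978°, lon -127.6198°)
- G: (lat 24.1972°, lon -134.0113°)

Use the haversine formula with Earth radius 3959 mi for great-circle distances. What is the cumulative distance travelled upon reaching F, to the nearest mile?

Leg distances:
A→B: 484.9 mi  (cumulative 484.9 mi)
B→C: 169.5 mi  (cumulative 654.4 mi)
C→D: 397.7 mi  (cumulative 1052.1 mi)
D→E: 655.8 mi  (cumulative 1707.9 mi)
E→F: 1130.1 mi  (cumulative 2838.0 mi)
Cumulative distance at F ≈ 2838 mi.

2838 mi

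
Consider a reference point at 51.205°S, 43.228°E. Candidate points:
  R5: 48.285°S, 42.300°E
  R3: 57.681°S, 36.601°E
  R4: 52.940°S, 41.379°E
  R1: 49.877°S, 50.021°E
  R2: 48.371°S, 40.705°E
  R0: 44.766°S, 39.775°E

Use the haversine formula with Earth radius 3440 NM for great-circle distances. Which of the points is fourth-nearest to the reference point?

Distances from the reference point (51.205°S, 43.228°E):
R4: 124.5 NM
R5: 179.0 NM
R2: 196.2 NM
R1: 271.1 NM
R0: 410.6 NM
R3: 452.0 NM
The fourth-nearest is R1 at 271.1 NM.

R1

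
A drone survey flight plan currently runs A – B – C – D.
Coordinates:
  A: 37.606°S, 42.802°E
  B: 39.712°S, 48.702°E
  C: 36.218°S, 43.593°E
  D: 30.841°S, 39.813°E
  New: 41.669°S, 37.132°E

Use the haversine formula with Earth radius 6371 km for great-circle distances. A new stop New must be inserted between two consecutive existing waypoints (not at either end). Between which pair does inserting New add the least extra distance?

Added distance for inserting New between each consecutive pair:
A–B: 1098.4 km
B–C: 1229.8 km
C–D: 1358.6 km
Smallest added distance is 1098.4 km, inserting between A and B.

between A and B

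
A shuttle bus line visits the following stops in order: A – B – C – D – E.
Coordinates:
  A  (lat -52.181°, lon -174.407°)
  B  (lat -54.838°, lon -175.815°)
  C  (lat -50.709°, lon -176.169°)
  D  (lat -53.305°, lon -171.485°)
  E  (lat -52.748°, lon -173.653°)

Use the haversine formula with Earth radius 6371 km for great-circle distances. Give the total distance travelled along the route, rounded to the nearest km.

1358 km

Leg distances:
A→B: 309.8 km  (cumulative 309.8 km)
B→C: 459.7 km  (cumulative 769.5 km)
C→D: 431.2 km  (cumulative 1200.7 km)
D→E: 157.7 km  (cumulative 1358.4 km)
Total route length ≈ 1358 km.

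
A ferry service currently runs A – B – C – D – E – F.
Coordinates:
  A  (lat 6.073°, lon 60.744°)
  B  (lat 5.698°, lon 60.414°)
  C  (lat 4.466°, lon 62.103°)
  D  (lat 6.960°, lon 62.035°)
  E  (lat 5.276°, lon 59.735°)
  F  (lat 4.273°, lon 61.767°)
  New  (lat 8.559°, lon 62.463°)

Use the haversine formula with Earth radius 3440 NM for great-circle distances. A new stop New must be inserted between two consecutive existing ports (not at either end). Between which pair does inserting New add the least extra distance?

between D and E

Added distance for inserting New between each consecutive pair:
A–B: 361.8 NM
B–C: 332.2 NM
C–D: 196.2 NM
D–E: 184.3 NM
E–F: 380.5 NM
Smallest added distance is 184.3 NM, inserting between D and E.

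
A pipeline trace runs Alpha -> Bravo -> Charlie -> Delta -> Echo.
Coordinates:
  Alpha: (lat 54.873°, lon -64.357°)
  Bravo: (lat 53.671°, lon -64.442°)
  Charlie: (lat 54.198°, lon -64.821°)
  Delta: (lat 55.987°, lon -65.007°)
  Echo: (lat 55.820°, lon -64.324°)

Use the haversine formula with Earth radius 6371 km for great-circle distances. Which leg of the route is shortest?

Leg distances:
Alpha→Bravo: 133.8 km
Bravo→Charlie: 63.6 km
Charlie→Delta: 199.3 km
Delta→Echo: 46.4 km
The shortest leg is Delta–Echo at 46.4 km.

Delta–Echo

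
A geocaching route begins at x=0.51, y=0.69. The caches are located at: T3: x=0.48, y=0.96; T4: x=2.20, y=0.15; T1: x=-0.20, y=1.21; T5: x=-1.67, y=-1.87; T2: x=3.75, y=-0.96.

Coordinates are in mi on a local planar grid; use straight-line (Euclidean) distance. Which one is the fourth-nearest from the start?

T5

Distance to each, sorted:
T3: 0.3 mi
T1: 0.9 mi
T4: 1.8 mi
T5: 3.4 mi
T2: 3.6 mi
The fourth-nearest is T5 at 3.4 mi.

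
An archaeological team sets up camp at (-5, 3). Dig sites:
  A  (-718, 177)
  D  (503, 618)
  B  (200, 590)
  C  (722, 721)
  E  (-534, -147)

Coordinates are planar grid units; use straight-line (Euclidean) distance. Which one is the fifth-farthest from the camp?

E

Distance to each, sorted:
C: 1021.8
D: 797.7
A: 733.9
B: 621.8
E: 549.9
The fifth-farthest is E at 549.9.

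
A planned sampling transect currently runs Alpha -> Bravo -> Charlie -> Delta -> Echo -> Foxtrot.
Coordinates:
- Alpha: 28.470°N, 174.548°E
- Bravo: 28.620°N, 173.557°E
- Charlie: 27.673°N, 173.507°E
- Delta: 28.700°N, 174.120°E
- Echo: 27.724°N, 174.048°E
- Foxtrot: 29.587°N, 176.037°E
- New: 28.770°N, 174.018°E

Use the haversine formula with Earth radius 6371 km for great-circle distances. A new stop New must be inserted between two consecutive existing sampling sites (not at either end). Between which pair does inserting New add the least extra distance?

between Alpha and Bravo

Added distance for inserting New between each consecutive pair:
Alpha–Bravo: 11.3 km
Bravo–Charlie: 74.4 km
Charlie–Delta: 15.4 km
Delta–Echo: 20.2 km
Echo–Foxtrot: 48.5 km
Smallest added distance is 11.3 km, inserting between Alpha and Bravo.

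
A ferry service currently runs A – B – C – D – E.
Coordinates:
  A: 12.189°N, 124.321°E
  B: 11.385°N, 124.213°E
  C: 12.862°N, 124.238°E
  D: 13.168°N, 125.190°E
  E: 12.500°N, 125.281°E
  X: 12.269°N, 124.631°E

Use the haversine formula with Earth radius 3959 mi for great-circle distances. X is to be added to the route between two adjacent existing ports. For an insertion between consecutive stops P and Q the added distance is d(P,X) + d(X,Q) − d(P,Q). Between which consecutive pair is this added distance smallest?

between B and C

Added distance for inserting X between each consecutive pair:
A–B: 32.9 mi
B–C: 14.0 mi
C–D: 54.0 mi
D–E: 72.8 mi
Smallest added distance is 14.0 mi, inserting between B and C.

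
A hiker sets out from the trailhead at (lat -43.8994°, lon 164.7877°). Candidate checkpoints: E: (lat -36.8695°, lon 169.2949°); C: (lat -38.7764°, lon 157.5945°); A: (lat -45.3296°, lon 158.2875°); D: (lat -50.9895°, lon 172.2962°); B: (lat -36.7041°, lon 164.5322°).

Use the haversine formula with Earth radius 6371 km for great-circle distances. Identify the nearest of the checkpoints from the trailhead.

Distance to each, sorted:
A: 538.4 km
B: 800.4 km
C: 827.1 km
E: 869.6 km
D: 968.6 km
The nearest is A at 538.4 km.

A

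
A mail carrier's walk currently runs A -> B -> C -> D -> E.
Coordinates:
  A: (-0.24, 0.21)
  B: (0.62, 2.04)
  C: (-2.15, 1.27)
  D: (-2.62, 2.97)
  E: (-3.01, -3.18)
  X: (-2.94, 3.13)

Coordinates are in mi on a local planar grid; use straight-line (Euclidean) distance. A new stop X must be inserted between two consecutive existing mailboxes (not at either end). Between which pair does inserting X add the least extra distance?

between D and E

Added distance for inserting X between each consecutive pair:
A–B: 5.7 mi
B–C: 2.9 mi
C–D: 0.6 mi
D–E: 0.5 mi
Smallest added distance is 0.5 mi, inserting between D and E.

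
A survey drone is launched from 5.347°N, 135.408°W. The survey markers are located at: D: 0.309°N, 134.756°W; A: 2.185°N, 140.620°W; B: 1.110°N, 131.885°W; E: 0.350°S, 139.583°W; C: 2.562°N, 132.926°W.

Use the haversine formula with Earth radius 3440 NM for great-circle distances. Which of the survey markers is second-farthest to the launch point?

A

Distance to each, sorted:
E: 423.9 NM
A: 365.4 NM
B: 330.6 NM
D: 305.0 NM
C: 223.7 NM
The second-farthest is A at 365.4 NM.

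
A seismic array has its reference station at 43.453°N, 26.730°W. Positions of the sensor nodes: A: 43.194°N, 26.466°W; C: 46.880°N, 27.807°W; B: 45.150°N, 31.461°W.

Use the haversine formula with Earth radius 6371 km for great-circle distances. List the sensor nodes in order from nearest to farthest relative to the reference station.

A, C, B

Distance from the reference station at 43.453°N, 26.730°W to each:
A 43.194°N, 26.466°W: 35.9 km
C 46.880°N, 27.807°W: 390.3 km
B 45.150°N, 31.461°W: 421.0 km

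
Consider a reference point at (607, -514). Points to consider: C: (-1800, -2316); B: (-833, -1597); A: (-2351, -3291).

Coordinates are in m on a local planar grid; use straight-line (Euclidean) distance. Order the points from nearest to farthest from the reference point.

Distances from the reference point:
B (-833, -1597): 1801.8 m
C (-1800, -2316): 3006.8 m
A (-2351, -3291): 4057.3 m

B, C, A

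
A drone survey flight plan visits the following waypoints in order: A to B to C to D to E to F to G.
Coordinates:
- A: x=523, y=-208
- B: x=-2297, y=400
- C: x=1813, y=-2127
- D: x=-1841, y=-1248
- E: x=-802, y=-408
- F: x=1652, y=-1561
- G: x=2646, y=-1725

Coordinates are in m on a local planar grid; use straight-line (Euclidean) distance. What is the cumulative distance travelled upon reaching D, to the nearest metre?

Leg distances:
A→B: 2884.8 m  (cumulative 2884.8 m)
B→C: 4824.7 m  (cumulative 7709.5 m)
C→D: 3758.2 m  (cumulative 11467.7 m)
Cumulative distance at D ≈ 11468 m.

11468 m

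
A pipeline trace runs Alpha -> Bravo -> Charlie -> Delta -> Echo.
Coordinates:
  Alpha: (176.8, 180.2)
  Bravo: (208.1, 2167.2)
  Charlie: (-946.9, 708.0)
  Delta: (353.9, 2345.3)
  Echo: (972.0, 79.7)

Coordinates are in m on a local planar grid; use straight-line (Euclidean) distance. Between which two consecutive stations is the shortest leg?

Leg distances:
Alpha→Bravo: 1987.2 m
Bravo→Charlie: 1861.0 m
Charlie→Delta: 2091.1 m
Delta→Echo: 2348.4 m
The shortest leg is Bravo–Charlie at 1861.0 m.

Bravo–Charlie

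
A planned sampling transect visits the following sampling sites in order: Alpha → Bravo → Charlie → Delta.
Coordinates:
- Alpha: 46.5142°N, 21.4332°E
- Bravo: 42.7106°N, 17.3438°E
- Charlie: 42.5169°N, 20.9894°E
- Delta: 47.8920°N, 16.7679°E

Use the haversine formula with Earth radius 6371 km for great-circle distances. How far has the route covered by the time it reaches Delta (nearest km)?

Leg distances:
Alpha→Bravo: 532.4 km  (cumulative 532.4 km)
Bravo→Charlie: 299.1 km  (cumulative 831.5 km)
Charlie→Delta: 682.8 km  (cumulative 1514.4 km)
Cumulative distance at Delta ≈ 1514 km.

1514 km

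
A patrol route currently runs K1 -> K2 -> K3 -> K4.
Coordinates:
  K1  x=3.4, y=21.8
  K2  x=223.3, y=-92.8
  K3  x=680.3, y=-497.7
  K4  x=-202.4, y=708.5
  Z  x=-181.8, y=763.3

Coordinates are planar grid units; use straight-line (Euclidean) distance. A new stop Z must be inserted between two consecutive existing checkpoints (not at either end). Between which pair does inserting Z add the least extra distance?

Added distance for inserting Z between each consecutive pair:
K1–K2: 1463.4
K2–K3: 1864.1
K3–K4: 91.4
Smallest added distance is 91.4, inserting between K3 and K4.

between K3 and K4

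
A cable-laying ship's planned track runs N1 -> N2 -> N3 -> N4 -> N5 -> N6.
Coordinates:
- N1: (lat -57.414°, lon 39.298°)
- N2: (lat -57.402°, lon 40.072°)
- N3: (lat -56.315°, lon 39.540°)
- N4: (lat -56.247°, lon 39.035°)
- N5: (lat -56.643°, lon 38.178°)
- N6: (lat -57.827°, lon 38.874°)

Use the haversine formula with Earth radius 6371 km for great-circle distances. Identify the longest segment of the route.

Leg distances:
N1→N2: 46.4 km
N2→N3: 125.1 km
N3→N4: 32.1 km
N4→N5: 68.7 km
N5→N6: 138.2 km
The longest leg is N5–N6 at 138.2 km.

N5–N6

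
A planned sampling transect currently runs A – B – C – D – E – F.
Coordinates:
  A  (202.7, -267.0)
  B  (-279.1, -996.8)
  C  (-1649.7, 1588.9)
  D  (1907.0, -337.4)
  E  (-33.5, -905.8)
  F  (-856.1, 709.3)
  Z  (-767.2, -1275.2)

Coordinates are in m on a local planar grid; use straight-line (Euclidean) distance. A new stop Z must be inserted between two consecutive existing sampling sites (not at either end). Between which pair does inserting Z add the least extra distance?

Added distance for inserting Z between each consecutive pair:
A–B: 1086.4 m
B–C: 632.4 m
C–D: 1786.0 m
D–E: 1633.3 m
E–F: 995.4 m
Smallest added distance is 632.4 m, inserting between B and C.

between B and C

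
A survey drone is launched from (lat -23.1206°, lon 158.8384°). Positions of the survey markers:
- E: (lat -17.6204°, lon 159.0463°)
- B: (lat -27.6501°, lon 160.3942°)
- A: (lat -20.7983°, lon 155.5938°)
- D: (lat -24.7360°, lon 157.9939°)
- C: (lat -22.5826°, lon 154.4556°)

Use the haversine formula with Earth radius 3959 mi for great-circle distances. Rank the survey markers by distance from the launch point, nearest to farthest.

Distance from the launch point at (lat -23.1206°, lon 158.8384°) to each:
D (lat -24.7360°, lon 157.9939°): 123.7 mi
A (lat -20.7983°, lon 155.5938°): 262.6 mi
C (lat -22.5826°, lon 154.4556°): 281.5 mi
B (lat -27.6501°, lon 160.3942°): 327.7 mi
E (lat -17.6204°, lon 159.0463°): 380.3 mi

D, A, C, B, E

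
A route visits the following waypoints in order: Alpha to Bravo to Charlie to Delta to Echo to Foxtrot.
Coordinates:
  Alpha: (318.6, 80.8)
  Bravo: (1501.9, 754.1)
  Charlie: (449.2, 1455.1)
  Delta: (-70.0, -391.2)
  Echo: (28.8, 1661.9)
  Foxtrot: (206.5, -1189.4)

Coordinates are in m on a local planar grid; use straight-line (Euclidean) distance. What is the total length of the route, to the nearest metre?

9456 m

Leg distances:
Alpha→Bravo: 1361.4 m  (cumulative 1361.4 m)
Bravo→Charlie: 1264.7 m  (cumulative 2626.2 m)
Charlie→Delta: 1917.9 m  (cumulative 4544.1 m)
Delta→Echo: 2055.5 m  (cumulative 6599.6 m)
Echo→Foxtrot: 2856.8 m  (cumulative 9456.4 m)
Total route length ≈ 9456 m.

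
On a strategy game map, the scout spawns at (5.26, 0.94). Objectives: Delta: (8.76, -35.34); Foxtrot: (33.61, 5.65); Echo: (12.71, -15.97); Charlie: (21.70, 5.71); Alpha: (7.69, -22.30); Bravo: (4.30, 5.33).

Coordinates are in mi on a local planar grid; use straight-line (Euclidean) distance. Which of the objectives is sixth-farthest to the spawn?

Bravo

Distances from the spawn ((5.26, 0.94)):
Delta: 36.4 mi
Foxtrot: 28.7 mi
Alpha: 23.4 mi
Echo: 18.5 mi
Charlie: 17.1 mi
Bravo: 4.5 mi
The sixth-farthest is Bravo at 4.5 mi.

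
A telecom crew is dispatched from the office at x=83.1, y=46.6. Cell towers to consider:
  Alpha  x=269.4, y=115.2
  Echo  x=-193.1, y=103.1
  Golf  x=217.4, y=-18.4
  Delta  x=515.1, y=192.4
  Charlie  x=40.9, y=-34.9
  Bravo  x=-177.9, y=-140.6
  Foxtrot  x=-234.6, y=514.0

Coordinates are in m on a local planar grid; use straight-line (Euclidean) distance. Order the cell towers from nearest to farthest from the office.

Charlie, Golf, Alpha, Echo, Bravo, Delta, Foxtrot

Distances from the office:
Charlie x=40.9, y=-34.9: 91.8 m
Golf x=217.4, y=-18.4: 149.2 m
Alpha x=269.4, y=115.2: 198.5 m
Echo x=-193.1, y=103.1: 281.9 m
Bravo x=-177.9, y=-140.6: 321.2 m
Delta x=515.1, y=192.4: 455.9 m
Foxtrot x=-234.6, y=514.0: 565.2 m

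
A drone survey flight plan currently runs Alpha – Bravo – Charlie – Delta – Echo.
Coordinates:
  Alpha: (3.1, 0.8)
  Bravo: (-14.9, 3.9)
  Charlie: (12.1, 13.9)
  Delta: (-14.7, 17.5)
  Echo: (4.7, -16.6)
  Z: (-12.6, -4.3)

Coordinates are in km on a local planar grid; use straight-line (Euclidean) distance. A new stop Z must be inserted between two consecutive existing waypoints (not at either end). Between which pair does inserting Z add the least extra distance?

between Delta and Echo

Added distance for inserting Z between each consecutive pair:
Alpha–Bravo: 6.8 km
Bravo–Charlie: 10.4 km
Charlie–Delta: 25.5 km
Delta–Echo: 3.9 km
Smallest added distance is 3.9 km, inserting between Delta and Echo.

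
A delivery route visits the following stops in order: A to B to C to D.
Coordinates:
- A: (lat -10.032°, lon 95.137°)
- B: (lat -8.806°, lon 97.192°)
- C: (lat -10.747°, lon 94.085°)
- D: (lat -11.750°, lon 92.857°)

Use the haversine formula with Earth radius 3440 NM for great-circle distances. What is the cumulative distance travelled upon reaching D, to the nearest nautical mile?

Leg distances:
A→B: 142.2 NM  (cumulative 142.2 NM)
B→C: 217.7 NM  (cumulative 359.9 NM)
C→D: 94.1 NM  (cumulative 454.0 NM)
Cumulative distance at D ≈ 454 NM.

454 NM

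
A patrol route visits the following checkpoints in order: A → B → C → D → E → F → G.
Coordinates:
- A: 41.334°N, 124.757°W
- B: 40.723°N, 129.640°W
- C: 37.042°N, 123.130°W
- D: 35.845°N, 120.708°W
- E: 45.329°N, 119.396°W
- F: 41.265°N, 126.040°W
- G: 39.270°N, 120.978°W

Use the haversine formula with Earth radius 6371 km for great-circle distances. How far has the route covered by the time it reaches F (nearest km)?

3128 km

Leg distances:
A→B: 415.1 km  (cumulative 415.1 km)
B→C: 696.1 km  (cumulative 1111.3 km)
C→D: 254.3 km  (cumulative 1365.5 km)
D→E: 1060.3 km  (cumulative 2425.9 km)
E→F: 701.9 km  (cumulative 3127.8 km)
Cumulative distance at F ≈ 3128 km.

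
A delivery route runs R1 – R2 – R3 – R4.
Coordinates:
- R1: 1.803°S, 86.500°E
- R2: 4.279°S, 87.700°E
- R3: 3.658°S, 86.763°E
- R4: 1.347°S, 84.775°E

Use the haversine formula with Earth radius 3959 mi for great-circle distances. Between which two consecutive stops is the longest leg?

Leg distances:
R1→R2: 190.1 mi
R2→R3: 77.5 mi
R3→R4: 210.5 mi
The longest leg is R3–R4 at 210.5 mi.

R3–R4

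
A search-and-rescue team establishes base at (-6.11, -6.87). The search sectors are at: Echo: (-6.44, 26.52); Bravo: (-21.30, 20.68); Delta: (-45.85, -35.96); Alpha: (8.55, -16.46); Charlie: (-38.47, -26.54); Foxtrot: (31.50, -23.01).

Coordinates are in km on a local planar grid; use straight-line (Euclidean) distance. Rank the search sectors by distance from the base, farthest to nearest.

Delta, Foxtrot, Charlie, Echo, Bravo, Alpha

Computing each straight-line distance from (-6.11, -6.87):
Delta (-45.85, -35.96): 49.2 km
Foxtrot (31.50, -23.01): 40.9 km
Charlie (-38.47, -26.54): 37.9 km
Echo (-6.44, 26.52): 33.4 km
Bravo (-21.30, 20.68): 31.5 km
Alpha (8.55, -16.46): 17.5 km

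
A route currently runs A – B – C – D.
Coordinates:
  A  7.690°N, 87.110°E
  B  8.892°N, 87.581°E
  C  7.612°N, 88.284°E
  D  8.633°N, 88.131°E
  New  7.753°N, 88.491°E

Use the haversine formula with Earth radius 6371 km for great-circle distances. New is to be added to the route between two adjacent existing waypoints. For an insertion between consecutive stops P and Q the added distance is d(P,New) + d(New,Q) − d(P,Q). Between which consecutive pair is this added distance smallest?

between C and D

Added distance for inserting New between each consecutive pair:
A–B: 170.4 km
B–C: 27.1 km
C–D: 18.5 km
Smallest added distance is 18.5 km, inserting between C and D.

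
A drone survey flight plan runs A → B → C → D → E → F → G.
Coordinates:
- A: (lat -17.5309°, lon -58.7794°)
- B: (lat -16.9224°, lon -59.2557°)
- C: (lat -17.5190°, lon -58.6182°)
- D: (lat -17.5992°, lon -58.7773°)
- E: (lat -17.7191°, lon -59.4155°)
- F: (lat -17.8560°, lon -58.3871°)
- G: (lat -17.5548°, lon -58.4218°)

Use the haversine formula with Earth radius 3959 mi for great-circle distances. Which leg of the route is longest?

E–F

Leg distances:
A→B: 52.5 mi
B→C: 58.9 mi
C→D: 11.9 mi
D→E: 42.8 mi
E→F: 68.3 mi
F→G: 20.9 mi
The longest leg is E–F at 68.3 mi.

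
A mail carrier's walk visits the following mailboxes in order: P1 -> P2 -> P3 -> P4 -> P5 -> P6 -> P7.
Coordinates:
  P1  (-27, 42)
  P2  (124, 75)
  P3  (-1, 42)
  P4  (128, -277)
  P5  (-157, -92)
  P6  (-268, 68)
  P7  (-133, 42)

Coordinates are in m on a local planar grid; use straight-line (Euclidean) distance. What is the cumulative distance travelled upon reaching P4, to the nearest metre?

628 m

Leg distances:
P1→P2: 154.6 m  (cumulative 154.6 m)
P2→P3: 129.3 m  (cumulative 283.8 m)
P3→P4: 344.1 m  (cumulative 627.9 m)
Cumulative distance at P4 ≈ 628 m.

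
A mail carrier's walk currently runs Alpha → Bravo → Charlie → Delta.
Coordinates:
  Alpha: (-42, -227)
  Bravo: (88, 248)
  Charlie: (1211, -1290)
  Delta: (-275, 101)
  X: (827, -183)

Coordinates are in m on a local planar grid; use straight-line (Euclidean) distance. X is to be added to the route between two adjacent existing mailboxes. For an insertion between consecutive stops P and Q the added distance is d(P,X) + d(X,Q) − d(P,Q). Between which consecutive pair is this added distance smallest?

Added distance for inserting X between each consecutive pair:
Alpha–Bravo: 1233.1 m
Bravo–Charlie: 122.9 m
Charlie–Delta: 274.3 m
Smallest added distance is 122.9 m, inserting between Bravo and Charlie.

between Bravo and Charlie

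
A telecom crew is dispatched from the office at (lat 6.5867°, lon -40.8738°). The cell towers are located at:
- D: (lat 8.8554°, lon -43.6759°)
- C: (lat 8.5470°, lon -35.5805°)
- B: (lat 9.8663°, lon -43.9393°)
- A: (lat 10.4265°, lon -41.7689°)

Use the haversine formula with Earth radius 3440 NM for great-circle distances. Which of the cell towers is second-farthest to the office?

B

Distances from the office ((lat 6.5867°, lon -40.8738°)):
C: 336.3 NM
B: 268.2 NM
A: 236.6 NM
D: 215.3 NM
The second-farthest is B at 268.2 NM.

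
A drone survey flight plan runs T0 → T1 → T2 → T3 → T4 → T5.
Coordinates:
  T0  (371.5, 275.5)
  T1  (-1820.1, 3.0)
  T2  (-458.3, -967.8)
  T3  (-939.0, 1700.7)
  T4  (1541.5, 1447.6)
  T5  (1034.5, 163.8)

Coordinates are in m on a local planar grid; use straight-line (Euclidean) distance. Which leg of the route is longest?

Leg distances:
T0→T1: 2208.5 m
T1→T2: 1672.4 m
T2→T3: 2711.5 m
T3→T4: 2493.4 m
T4→T5: 1380.3 m
The longest leg is T2–T3 at 2711.5 m.

T2–T3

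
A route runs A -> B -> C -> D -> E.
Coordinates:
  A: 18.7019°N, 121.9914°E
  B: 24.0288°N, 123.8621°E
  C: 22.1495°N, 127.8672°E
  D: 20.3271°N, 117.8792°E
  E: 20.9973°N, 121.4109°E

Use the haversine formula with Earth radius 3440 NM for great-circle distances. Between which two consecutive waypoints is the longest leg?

C–D

Leg distances:
A→B: 336.5 NM
B→C: 248.3 NM
C→D: 569.4 NM
D→E: 202.4 NM
The longest leg is C–D at 569.4 NM.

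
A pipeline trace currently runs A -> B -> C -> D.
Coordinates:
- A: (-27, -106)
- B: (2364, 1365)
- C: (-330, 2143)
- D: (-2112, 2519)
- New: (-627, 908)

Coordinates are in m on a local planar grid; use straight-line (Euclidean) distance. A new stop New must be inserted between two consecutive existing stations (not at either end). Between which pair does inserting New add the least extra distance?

Added distance for inserting New between each consecutive pair:
A–B: 1396.7 m
B–C: 1491.8 m
C–D: 1640.0 m
Smallest added distance is 1396.7 m, inserting between A and B.

between A and B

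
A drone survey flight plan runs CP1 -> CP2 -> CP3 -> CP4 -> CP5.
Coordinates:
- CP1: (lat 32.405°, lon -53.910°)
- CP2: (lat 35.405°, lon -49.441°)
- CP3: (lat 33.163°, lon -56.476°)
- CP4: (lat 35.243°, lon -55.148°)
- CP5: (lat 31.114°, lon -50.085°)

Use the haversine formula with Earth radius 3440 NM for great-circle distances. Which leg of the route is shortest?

Leg distances:
CP1→CP2: 286.4 NM
CP2→CP3: 373.9 NM
CP3→CP4: 141.2 NM
CP4→CP5: 355.1 NM
The shortest leg is CP3–CP4 at 141.2 NM.

CP3–CP4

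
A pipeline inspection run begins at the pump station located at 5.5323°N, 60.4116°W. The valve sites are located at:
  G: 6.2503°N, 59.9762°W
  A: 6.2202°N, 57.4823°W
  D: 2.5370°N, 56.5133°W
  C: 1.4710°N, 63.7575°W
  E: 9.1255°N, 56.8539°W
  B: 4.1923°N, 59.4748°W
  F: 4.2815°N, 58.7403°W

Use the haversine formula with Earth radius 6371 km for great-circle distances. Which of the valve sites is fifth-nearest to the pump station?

D

Distances from the pump station (5.5323°N, 60.4116°W):
G: 93.2 km
B: 181.6 km
F: 231.6 km
A: 332.9 km
D: 545.8 km
E: 559.9 km
C: 584.6 km
The fifth-nearest is D at 545.8 km.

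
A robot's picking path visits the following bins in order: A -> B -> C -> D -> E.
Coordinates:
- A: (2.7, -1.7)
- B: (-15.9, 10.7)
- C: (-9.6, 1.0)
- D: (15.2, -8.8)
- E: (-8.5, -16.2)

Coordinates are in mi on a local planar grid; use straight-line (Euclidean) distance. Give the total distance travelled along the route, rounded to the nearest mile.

85 mi

Leg distances:
A→B: 22.4 mi  (cumulative 22.4 mi)
B→C: 11.6 mi  (cumulative 33.9 mi)
C→D: 26.7 mi  (cumulative 60.6 mi)
D→E: 24.8 mi  (cumulative 85.4 mi)
Total route length ≈ 85 mi.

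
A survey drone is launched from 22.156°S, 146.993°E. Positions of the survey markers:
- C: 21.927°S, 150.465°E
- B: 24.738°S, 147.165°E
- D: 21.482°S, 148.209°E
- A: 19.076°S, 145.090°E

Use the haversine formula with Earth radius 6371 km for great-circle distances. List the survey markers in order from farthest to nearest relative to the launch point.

Distance from the launch point at 22.156°S, 146.993°E to each:
A 19.076°S, 145.090°E: 395.6 km
C 21.927°S, 150.465°E: 358.7 km
B 24.738°S, 147.165°E: 287.6 km
D 21.482°S, 148.209°E: 146.2 km

A, C, B, D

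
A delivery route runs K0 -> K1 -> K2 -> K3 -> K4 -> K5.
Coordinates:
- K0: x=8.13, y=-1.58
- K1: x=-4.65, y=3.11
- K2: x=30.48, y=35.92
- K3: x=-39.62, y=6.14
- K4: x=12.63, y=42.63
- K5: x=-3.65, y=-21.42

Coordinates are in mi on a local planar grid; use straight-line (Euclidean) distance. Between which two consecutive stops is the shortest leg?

K0–K1

Leg distances:
K0→K1: 13.6 mi
K1→K2: 48.1 mi
K2→K3: 76.2 mi
K3→K4: 63.7 mi
K4→K5: 66.1 mi
The shortest leg is K0–K1 at 13.6 mi.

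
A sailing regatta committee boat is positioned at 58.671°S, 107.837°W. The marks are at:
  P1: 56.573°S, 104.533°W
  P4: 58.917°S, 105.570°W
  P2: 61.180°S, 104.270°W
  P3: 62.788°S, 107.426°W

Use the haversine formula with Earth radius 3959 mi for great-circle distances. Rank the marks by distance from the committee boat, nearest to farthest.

Distance from the committee boat at 58.671°S, 107.837°W to each:
P4 58.917°S, 105.570°W: 82.9 mi
P1 56.573°S, 104.533°W: 189.6 mi
P2 61.180°S, 104.270°W: 212.8 mi
P3 62.788°S, 107.426°W: 284.8 mi

P4, P1, P2, P3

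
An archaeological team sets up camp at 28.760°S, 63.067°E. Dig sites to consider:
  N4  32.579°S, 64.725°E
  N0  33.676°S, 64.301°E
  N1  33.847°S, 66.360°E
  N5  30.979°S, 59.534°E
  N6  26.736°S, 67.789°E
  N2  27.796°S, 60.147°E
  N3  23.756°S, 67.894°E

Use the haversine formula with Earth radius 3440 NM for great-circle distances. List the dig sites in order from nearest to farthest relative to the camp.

N2, N5, N4, N6, N0, N1, N3

Distance from the camp at 28.760°S, 63.067°E to each:
N2 27.796°S, 60.147°E: 164.9 NM
N5 30.979°S, 59.534°E: 227.1 NM
N4 32.579°S, 64.725°E: 244.7 NM
N6 26.736°S, 67.789°E: 278.7 NM
N0 33.676°S, 64.301°E: 301.9 NM
N1 33.847°S, 66.360°E: 349.0 NM
N3 23.756°S, 67.894°E: 397.2 NM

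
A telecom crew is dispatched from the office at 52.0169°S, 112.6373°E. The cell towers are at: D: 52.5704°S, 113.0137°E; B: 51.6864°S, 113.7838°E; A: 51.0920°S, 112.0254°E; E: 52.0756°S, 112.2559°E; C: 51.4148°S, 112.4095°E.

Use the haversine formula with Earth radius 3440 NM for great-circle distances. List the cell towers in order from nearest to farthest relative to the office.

Computing each great-circle distance from 52.0169°S, 112.6373°E:
E 52.0756°S, 112.2559°E: 14.5 NM
D 52.5704°S, 113.0137°E: 36.0 NM
C 51.4148°S, 112.4095°E: 37.1 NM
B 51.6864°S, 113.7838°E: 46.9 NM
A 51.0920°S, 112.0254°E: 60.0 NM

E, D, C, B, A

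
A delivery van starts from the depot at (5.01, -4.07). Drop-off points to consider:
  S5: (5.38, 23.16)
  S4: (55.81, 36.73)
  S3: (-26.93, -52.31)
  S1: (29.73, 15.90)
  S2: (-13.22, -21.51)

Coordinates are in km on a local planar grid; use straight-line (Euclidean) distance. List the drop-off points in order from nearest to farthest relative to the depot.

S2, S5, S1, S3, S4

Computing each straight-line distance from (5.01, -4.07):
S2 (-13.22, -21.51): 25.2 km
S5 (5.38, 23.16): 27.2 km
S1 (29.73, 15.90): 31.8 km
S3 (-26.93, -52.31): 57.9 km
S4 (55.81, 36.73): 65.2 km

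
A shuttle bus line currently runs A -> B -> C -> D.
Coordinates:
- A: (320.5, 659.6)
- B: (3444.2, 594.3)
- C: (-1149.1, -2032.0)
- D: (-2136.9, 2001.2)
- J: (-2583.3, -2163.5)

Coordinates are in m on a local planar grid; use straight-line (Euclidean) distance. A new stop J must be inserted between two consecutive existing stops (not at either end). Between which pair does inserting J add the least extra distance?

Added distance for inserting J between each consecutive pair:
A–B: 7554.0 m
B–C: 2777.5 m
C–D: 1476.4 m
Smallest added distance is 1476.4 m, inserting between C and D.

between C and D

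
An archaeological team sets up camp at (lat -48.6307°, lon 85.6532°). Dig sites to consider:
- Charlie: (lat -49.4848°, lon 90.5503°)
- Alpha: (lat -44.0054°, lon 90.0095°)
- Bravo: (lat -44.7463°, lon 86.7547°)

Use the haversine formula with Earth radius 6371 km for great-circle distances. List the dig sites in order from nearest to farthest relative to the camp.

Charlie, Bravo, Alpha

Computing each great-circle distance from (lat -48.6307°, lon 85.6532°):
Charlie (lat -49.4848°, lon 90.5503°): 369.2 km
Bravo (lat -44.7463°, lon 86.7547°): 440.0 km
Alpha (lat -44.0054°, lon 90.0095°): 613.3 km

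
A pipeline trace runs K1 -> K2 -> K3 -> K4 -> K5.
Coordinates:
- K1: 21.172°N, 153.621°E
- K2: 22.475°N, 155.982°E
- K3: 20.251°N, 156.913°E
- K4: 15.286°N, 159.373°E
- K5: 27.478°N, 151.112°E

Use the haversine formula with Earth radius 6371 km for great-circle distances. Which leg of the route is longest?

Leg distances:
K1→K2: 283.5 km
K2→K3: 265.4 km
K3→K4: 610.4 km
K4→K5: 1601.7 km
The longest leg is K4–K5 at 1601.7 km.

K4–K5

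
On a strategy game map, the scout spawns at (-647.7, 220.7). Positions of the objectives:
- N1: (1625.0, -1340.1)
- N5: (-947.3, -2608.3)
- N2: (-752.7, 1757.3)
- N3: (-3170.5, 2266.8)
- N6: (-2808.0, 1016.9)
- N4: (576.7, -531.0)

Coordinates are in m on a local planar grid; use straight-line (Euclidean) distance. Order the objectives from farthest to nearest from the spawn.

N3, N5, N1, N6, N2, N4

Distance from the spawn at (-647.7, 220.7) to each:
N3 (-3170.5, 2266.8): 3248.2 m
N5 (-947.3, -2608.3): 2844.8 m
N1 (1625.0, -1340.1): 2757.0 m
N6 (-2808.0, 1016.9): 2302.4 m
N2 (-752.7, 1757.3): 1540.2 m
N4 (576.7, -531.0): 1436.7 m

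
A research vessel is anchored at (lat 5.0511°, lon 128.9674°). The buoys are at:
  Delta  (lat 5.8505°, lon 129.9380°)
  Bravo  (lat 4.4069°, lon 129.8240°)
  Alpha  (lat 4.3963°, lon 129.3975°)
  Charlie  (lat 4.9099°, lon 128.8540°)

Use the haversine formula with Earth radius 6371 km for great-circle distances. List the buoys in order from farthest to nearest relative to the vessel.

Delta, Bravo, Alpha, Charlie

Computing each great-circle distance from (lat 5.0511°, lon 128.9674°):
Delta (lat 5.8505°, lon 129.9380°): 139.4 km
Bravo (lat 4.4069°, lon 129.8240°): 118.9 km
Alpha (lat 4.3963°, lon 129.3975°): 87.0 km
Charlie (lat 4.9099°, lon 128.8540°): 20.1 km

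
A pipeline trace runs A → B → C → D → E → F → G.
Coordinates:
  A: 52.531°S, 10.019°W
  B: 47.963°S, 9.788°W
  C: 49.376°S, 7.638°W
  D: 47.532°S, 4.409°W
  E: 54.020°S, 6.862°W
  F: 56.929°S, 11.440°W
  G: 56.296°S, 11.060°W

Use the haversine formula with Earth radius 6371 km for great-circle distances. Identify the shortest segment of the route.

Leg distances:
A→B: 508.2 km
B→C: 222.7 km
C→D: 314.2 km
D→E: 741.6 km
E→F: 433.3 km
F→G: 74.1 km
The shortest leg is F–G at 74.1 km.

F–G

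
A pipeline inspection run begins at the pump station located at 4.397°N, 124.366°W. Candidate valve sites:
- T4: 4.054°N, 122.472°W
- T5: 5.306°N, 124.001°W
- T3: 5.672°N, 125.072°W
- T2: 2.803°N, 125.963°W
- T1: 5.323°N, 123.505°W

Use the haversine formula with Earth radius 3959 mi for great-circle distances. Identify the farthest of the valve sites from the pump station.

Distances from the pump station (4.397°N, 124.366°W):
T2: 155.8 mi
T4: 132.6 mi
T3: 100.6 mi
T1: 87.2 mi
T5: 67.7 mi
The farthest is T2 at 155.8 mi.

T2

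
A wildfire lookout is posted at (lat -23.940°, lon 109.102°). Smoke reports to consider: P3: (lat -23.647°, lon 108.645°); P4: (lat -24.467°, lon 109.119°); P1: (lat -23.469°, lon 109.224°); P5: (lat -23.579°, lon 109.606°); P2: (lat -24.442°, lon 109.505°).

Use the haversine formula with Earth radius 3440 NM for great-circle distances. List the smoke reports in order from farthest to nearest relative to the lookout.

P2, P5, P4, P3, P1

Computing each great-circle distance from (lat -23.940°, lon 109.102°):
P2 (lat -24.442°, lon 109.505°): 37.4 NM
P5 (lat -23.579°, lon 109.606°): 35.2 NM
P4 (lat -24.467°, lon 109.119°): 31.7 NM
P3 (lat -23.647°, lon 108.645°): 30.7 NM
P1 (lat -23.469°, lon 109.224°): 29.1 NM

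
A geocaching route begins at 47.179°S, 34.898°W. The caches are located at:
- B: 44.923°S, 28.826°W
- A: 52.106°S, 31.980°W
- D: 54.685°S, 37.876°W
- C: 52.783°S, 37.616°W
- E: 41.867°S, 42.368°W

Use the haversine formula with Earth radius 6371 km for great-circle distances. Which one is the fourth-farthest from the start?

A

Distance to each, sorted:
D: 860.1 km
E: 835.7 km
C: 652.6 km
A: 586.6 km
B: 531.3 km
The fourth-farthest is A at 586.6 km.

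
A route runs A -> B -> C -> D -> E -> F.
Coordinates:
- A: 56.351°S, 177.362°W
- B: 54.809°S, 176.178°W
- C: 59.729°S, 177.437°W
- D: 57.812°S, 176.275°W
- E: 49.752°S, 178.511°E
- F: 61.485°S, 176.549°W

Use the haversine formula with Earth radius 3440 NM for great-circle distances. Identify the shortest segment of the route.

A–B

Leg distances:
A→B: 100.9 NM
B→C: 298.2 NM
C→D: 120.6 NM
D→E: 517.7 NM
E→F: 723.6 NM
The shortest leg is A–B at 100.9 NM.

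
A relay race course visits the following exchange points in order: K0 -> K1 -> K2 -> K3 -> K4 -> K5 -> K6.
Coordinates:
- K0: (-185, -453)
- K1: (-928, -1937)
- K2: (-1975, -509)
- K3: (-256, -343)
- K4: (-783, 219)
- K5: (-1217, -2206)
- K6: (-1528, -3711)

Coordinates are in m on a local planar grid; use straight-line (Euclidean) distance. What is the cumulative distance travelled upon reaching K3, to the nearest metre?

Leg distances:
K0→K1: 1659.6 m  (cumulative 1659.6 m)
K1→K2: 1770.7 m  (cumulative 3430.3 m)
K2→K3: 1727.0 m  (cumulative 5157.3 m)
Cumulative distance at K3 ≈ 5157 m.

5157 m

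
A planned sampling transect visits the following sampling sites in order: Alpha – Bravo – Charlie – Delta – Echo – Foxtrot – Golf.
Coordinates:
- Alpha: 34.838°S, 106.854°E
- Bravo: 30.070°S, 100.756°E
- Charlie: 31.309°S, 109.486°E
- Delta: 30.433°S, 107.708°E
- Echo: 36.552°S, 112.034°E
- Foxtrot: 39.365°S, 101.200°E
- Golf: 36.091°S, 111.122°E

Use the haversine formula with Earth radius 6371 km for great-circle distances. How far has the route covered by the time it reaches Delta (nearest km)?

Leg distances:
Alpha→Bravo: 779.7 km  (cumulative 779.7 km)
Bravo→Charlie: 845.8 km  (cumulative 1625.5 km)
Charlie→Delta: 195.7 km  (cumulative 1821.2 km)
Cumulative distance at Delta ≈ 1821 km.

1821 km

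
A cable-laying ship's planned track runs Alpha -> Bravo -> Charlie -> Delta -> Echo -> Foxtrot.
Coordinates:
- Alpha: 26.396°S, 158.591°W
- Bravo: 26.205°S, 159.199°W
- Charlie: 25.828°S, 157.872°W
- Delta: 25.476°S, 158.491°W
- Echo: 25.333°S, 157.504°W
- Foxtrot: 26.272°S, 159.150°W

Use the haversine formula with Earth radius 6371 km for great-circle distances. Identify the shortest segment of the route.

Leg distances:
Alpha→Bravo: 64.2 km
Bravo→Charlie: 139.1 km
Charlie→Delta: 73.4 km
Delta→Echo: 100.4 km
Echo→Foxtrot: 195.1 km
The shortest leg is Alpha–Bravo at 64.2 km.

Alpha–Bravo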